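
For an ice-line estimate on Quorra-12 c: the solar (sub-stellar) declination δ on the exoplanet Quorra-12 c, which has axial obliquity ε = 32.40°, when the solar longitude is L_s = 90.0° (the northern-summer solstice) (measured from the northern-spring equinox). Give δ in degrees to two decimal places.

sin δ = sin ε · sin L_s = sin 32.40° × sin 90.0° = 0.535827.
δ = arcsin(0.535827) = +32.40°.

δ = +32.40°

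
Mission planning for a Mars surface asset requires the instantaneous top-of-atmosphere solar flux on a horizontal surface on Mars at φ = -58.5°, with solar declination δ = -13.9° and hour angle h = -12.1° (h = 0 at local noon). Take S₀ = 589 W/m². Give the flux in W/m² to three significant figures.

cos θ_z = sin φ sin δ + cos φ cos δ cos h = 0.204828 + 0.495930 = 0.700758.
Flux = S₀ · cos θ_z = 589 × 0.700758 = 412.7 W/m².

413 W/m²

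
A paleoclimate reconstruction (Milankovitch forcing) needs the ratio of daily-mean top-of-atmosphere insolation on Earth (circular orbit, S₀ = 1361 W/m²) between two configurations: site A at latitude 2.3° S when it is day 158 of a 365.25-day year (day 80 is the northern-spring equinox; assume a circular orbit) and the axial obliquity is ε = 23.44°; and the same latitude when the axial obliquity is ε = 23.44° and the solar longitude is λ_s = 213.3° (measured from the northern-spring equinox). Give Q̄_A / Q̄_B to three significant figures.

— Configuration A (φ=-2.3°):
Solar longitude: λ_s = 360° × (158 − 80)/365.25 = 76.879°.
sin δ = sin 23.44° × sin 76.879° = 0.38740, so δ = +22.793°.
cos H₀ = −tan(-2.3°) tan(+22.793°) = 0.0169, H₀ = 1.5539 rad.
Bracket: H₀ sin φ sin δ + cos φ cos δ sin H₀ = 1.5539×-0.04013×0.38740 + 0.99919×0.92191×0.99986 = -0.024157 + 0.921034 = 0.896877.
Q̄ = (S₀/π) × [bracket] = (1361/π) × 0.896877 = 388.54 W/m².
— Configuration B (φ=-2.3°):
Solar declination: sin δ = sin ε · sin λ_s = sin 23.44° × sin 213.3° = -0.21839, so δ = -12.615°.
cos H₀ = −tan(-2.3°) tan(-12.615°) = -0.0090, H₀ = 1.5798 rad.
Bracket: H₀ sin φ sin δ + cos φ cos δ sin H₀ = 1.5798×-0.04013×-0.21839 + 0.99919×0.97586×0.99996 = 0.013845 + 0.975031 = 0.988876.
Q̄ = (S₀/π) × [bracket] = (1361/π) × 0.988876 = 428.40 W/m².
Ratio Q̄_A / Q̄_B = 388.54 / 428.40 = 0.9070.

Q̄_A / Q̄_B ≈ 0.907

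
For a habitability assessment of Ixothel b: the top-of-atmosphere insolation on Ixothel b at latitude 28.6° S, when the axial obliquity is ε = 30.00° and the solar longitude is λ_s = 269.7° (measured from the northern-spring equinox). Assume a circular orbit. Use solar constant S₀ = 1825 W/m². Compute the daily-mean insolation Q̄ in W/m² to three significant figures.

Q̄ ≈ 682 W/m²

Solar declination: sin δ = sin ε · sin λ_s = sin 30.00° × sin 269.7° = -0.49999, so δ = -30.000°.
cos H₀ = −tan(-28.6°) tan(-30.000°) = -0.3148, H₀ = 1.8910 rad.
Bracket: H₀ sin φ sin δ + cos φ cos δ sin H₀ = 1.8910×-0.47869×-0.49999 + 0.87798×0.86603×0.94917 = 0.452592 + 0.721708 = 1.174300.
Q̄ = (S₀/π) × [bracket] = (1825/π) × 1.174300 = 682.2 W/m².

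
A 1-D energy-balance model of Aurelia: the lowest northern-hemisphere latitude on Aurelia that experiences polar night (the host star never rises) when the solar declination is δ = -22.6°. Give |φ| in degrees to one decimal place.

Polar night requires cos H₀ = −tan φ tan δ ≥ 1, i.e. tan φ tan δ ≤ −1.
The boundary is |tan φ| · |tan δ| = 1, so |φ| = 90° − |δ| = 90° − 22.6° = 67.4° in the northern hemisphere.

|φ| = 67.4°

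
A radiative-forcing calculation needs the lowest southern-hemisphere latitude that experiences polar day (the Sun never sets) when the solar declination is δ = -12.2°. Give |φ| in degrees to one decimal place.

|φ| = 77.8°

Polar day requires cos H₀ = −tan φ tan δ ≤ −1, i.e. tan φ tan δ ≥ 1.
The boundary is |tan φ| · |tan δ| = 1, so |φ| = 90° − |δ| = 90° − 12.2° = 77.8° in the southern hemisphere.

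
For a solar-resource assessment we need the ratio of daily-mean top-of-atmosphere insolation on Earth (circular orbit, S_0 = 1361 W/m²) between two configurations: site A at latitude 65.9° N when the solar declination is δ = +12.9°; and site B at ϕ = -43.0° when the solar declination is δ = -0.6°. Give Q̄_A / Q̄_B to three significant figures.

— Configuration A (ϕ=+65.9°):
cos h₀ = −tan(+65.9°) tan(+12.900°) = -0.5120, h₀ = 2.1083 rad.
Bracket: h₀ sin ϕ sin δ + cos ϕ cos δ sin h₀ = 2.1083×0.91283×0.22325 + 0.40833×0.97476×0.85898 = 0.429649 + 0.341894 = 0.771543.
Q̄ = (S_0/π) × [bracket] = (1361/π) × 0.771543 = 334.25 W/m².
— Configuration B (ϕ=-43.0°):
cos h₀ = −tan(-43.0°) tan(-0.600°) = -0.0098, h₀ = 1.5806 rad.
Bracket: h₀ sin ϕ sin δ + cos ϕ cos δ sin h₀ = 1.5806×-0.68200×-0.01047 + 0.73135×0.99995×0.99995 = 0.011286 + 0.731277 = 0.742563.
Q̄ = (S_0/π) × [bracket] = (1361/π) × 0.742563 = 321.69 W/m².
Ratio Q̄_A / Q̄_B = 334.25 / 321.69 = 1.039.

Q̄_A / Q̄_B ≈ 1.04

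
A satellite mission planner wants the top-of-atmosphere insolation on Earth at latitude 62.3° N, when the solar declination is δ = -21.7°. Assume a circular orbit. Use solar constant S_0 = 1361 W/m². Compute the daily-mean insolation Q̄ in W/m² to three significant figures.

Q̄ ≈ 21.3 W/m²

cos h₀ = −tan(+62.3°) tan(-21.700°) = 0.7580, h₀ = 0.7106 rad.
Bracket: h₀ sin ϕ sin δ + cos ϕ cos δ sin h₀ = 0.7106×0.88539×-0.36975 + 0.46484×0.92913×0.65228 = -0.232631 + 0.281718 = 0.049087.
Q̄ = (S_0/π) × [bracket] = (1361/π) × 0.049087 = 21.27 W/m².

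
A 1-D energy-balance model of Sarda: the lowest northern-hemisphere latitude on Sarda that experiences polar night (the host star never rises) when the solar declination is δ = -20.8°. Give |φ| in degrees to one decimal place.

|φ| = 69.2°

Polar night requires cos H₀ = −tan φ tan δ ≥ 1, i.e. tan φ tan δ ≤ −1.
The boundary is |tan φ| · |tan δ| = 1, so |φ| = 90° − |δ| = 90° − 20.8° = 69.2° in the northern hemisphere.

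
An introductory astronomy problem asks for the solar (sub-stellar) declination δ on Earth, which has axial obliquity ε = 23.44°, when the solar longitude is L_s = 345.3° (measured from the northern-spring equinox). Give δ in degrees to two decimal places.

δ = -5.79°

sin δ = sin ε · sin L_s = sin 23.44° × sin 345.3° = -0.100942.
δ = arcsin(-0.100942) = -5.79°.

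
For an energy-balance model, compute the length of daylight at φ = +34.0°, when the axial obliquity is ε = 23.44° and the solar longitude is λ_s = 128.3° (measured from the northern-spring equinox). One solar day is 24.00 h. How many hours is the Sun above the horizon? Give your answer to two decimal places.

Solar declination: sin δ = sin ε · sin λ_s = sin 23.44° × sin 128.3° = 0.31218, so δ = +18.190°.
cos H₀ = −tan φ · tan δ = −tan(+34.0°) × tan(+18.190°) = -0.2216, so H₀ = 1.7943 rad = 102.81°.
Daylight = 2H₀/(2π) × 24.00 h = (1.7943/π) × 24.00 = 13.71 h.

13.71 h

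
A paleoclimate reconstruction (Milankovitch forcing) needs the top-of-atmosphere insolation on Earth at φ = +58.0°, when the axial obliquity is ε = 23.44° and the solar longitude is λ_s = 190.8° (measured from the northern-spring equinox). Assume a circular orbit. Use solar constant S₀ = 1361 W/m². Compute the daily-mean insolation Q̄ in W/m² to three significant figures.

Q̄ ≈ 188 W/m²

Solar declination: sin δ = sin ε · sin λ_s = sin 23.44° × sin 190.8° = -0.07454, so δ = -4.275°.
cos H₀ = −tan(+58.0°) tan(-4.275°) = 0.1196, H₀ = 1.4509 rad.
Bracket: H₀ sin φ sin δ + cos φ cos δ sin H₀ = 1.4509×0.84805×-0.07454 + 0.52992×0.99722×0.99282 = -0.091717 + 0.524653 = 0.432936.
Q̄ = (S₀/π) × [bracket] = (1361/π) × 0.432936 = 187.6 W/m².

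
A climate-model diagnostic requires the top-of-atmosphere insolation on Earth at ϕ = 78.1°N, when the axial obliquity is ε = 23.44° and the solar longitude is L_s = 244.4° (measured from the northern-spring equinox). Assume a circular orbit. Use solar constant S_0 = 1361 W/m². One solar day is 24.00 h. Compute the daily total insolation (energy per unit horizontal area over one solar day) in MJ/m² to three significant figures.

0.00 MJ/m²

Solar declination: sin δ = sin ε · sin L_s = sin 23.44° × sin 244.4° = -0.35874, so δ = -21.023°.
cos h₀ = −tan(+78.1°) tan(-21.023°) = 1.8237 ≥ 1 ⇒ polar night, h₀ = 0 and Q̄ = 0.
Daily total = Q̄ × 24.00 h × 3600 s/h = 0.00 MJ/m².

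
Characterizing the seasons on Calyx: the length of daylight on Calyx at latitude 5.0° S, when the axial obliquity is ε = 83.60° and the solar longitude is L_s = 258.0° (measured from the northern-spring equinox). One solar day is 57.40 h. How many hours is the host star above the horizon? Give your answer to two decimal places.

35.47 h

Solar declination: sin δ = sin ε · sin L_s = sin 83.60° × sin 258.0° = -0.97205, so δ = -76.422°.
cos h₀ = −tan ϕ · tan δ = −tan(-5.0°) × tan(-76.422°) = -0.3622, so h₀ = 1.9415 rad = 111.24°.
Daylight = 2h₀/(2π) × 57.40 h = (1.9415/π) × 57.40 = 35.47 h.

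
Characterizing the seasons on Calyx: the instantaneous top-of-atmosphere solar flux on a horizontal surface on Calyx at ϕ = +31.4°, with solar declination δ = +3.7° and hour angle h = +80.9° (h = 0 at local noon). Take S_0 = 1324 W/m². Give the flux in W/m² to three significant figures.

cos θ_z = sin ϕ sin δ + cos ϕ cos δ cos h = 0.033622 + 0.134715 = 0.168337.
Flux = S_0 · cos θ_z = 1324 × 0.168337 = 222.9 W/m².

223 W/m²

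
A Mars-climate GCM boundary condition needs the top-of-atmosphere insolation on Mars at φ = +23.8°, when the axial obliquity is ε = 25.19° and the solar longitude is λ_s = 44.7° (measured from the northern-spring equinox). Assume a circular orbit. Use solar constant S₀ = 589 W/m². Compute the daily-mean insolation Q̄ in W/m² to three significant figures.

Solar declination: sin δ = sin ε · sin λ_s = sin 25.19° × sin 44.7° = 0.29938, so δ = +17.420°.
cos H₀ = −tan(+23.8°) tan(+17.420°) = -0.1384, H₀ = 1.7096 rad.
Bracket: H₀ sin φ sin δ + cos φ cos δ sin H₀ = 1.7096×0.40355×0.29938 + 0.91496×0.95413×0.99038 = 0.206545 + 0.864593 = 1.071138.
Q̄ = (S₀/π) × [bracket] = (589/π) × 1.071138 = 200.8 W/m².

Q̄ ≈ 201 W/m²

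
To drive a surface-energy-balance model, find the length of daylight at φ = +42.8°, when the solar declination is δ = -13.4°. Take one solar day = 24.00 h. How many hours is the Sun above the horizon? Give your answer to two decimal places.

cos H₀ = −tan φ · tan δ = −tan(+42.8°) × tan(-13.400°) = 0.2206, so H₀ = 1.3484 rad = 77.26°.
Daylight = 2H₀/(2π) × 24.00 h = (1.3484/π) × 24.00 = 10.30 h.

10.30 h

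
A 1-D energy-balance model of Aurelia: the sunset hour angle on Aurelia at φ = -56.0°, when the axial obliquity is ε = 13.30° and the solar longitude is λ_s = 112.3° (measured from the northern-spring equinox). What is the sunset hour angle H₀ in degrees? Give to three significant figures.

H₀ = 71.2°

Solar declination: sin δ = sin ε · sin λ_s = sin 13.30° × sin 112.3° = 0.21284, so δ = +12.289°.
cos H₀ = −tan φ · tan δ = −tan(-56.0°) × tan(+12.289°) = 0.3230, so H₀ = 1.2419 rad = 71.16°.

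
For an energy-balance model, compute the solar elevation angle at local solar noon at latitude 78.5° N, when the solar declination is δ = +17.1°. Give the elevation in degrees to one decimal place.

28.6°

At local noon the hour angle is zero, so the zenith angle equals |ϕ − δ| = |+78.5° − (+17.100°)| = 61.400°.
Elevation = 90° − 61.400° = 28.6°.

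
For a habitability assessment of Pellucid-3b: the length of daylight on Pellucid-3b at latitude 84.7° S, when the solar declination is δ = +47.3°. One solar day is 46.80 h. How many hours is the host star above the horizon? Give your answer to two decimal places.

cos h₀ = −tan ϕ · tan δ = 11.6818 ≥ 1, so the host star never rises (polar night) and h₀ = 0.
Daylight = 2h₀/(2π) × 46.80 h = (0.0000/π) × 46.80 = 0.00 h.

0.00 h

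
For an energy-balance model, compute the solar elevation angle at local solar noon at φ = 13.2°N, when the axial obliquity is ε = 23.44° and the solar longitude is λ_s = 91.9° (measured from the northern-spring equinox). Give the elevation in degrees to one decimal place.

Solar declination: sin δ = sin ε · sin λ_s = sin 23.44° × sin 91.9° = 0.39757, so δ = +23.426°.
At local noon the hour angle is zero, so the zenith angle equals |φ − δ| = |+13.2° − (+23.426°)| = 10.226°.
Elevation = 90° − 10.226° = 79.8°.

79.8°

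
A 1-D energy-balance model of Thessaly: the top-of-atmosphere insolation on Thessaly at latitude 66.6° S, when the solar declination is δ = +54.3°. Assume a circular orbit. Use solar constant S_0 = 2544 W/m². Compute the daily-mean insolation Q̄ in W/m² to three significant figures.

cos h₀ = −tan(-66.6°) tan(+54.300°) = 3.2159 ≥ 1 ⇒ polar night, h₀ = 0 and Q̄ = 0.

Q̄ ≈ 0.00 W/m²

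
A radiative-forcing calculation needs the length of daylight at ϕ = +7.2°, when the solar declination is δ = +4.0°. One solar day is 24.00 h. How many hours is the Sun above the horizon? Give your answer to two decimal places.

12.07 h

cos h₀ = −tan ϕ · tan δ = −tan(+7.2°) × tan(+4.000°) = -0.0088, so h₀ = 1.5796 rad = 90.51°.
Daylight = 2h₀/(2π) × 24.00 h = (1.5796/π) × 24.00 = 12.07 h.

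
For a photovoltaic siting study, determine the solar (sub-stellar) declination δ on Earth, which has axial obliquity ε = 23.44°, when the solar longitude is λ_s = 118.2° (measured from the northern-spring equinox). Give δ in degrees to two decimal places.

δ = +20.52°

sin δ = sin ε · sin λ_s = sin 23.44° × sin 118.2° = 0.350572.
δ = arcsin(0.350572) = +20.52°.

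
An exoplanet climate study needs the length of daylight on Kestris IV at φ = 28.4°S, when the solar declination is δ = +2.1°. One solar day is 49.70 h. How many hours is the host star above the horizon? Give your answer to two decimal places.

24.54 h

cos H₀ = −tan φ · tan δ = −tan(-28.4°) × tan(+2.100°) = 0.0198, so H₀ = 1.5510 rad = 88.86°.
Daylight = 2H₀/(2π) × 49.70 h = (1.5510/π) × 49.70 = 24.54 h.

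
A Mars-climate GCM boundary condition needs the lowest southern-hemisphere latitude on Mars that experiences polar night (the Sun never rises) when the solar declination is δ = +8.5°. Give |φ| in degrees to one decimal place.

Polar night requires cos H₀ = −tan φ tan δ ≥ 1, i.e. tan φ tan δ ≤ −1.
The boundary is |tan φ| · |tan δ| = 1, so |φ| = 90° − |δ| = 90° − 8.5° = 81.5° in the southern hemisphere.

|φ| = 81.5°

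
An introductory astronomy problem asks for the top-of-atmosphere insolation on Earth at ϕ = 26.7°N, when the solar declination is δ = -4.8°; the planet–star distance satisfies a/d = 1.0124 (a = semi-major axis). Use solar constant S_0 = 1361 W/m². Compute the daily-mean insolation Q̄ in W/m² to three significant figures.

cos h₀ = −tan(+26.7°) tan(-4.800°) = 0.0422, h₀ = 1.5286 rad.
Bracket: h₀ sin ϕ sin δ + cos ϕ cos δ sin h₀ = 1.5286×0.44932×-0.08368 + 0.89337×0.99649×0.99911 = -0.057474 + 0.889442 = 0.831968.
Inverse-square distance factor (a/d)² = 1.0124² = 1.024954.
Q̄ = (S_0/π) × 1.024954 × [bracket] = (1361/π) × 1.024954 × 0.831968 = 369.4 W/m².

Q̄ ≈ 369 W/m²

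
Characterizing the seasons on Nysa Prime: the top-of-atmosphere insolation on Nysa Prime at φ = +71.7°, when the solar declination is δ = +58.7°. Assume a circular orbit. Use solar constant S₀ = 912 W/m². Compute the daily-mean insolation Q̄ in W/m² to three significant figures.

Q̄ ≈ 740 W/m²

cos H₀ = −tan(+71.7°) tan(+58.700°) = -4.9731 ≤ −1 ⇒ polar day, H₀ = π.
Bracket: H₀ sin φ sin δ + cos φ cos δ sin H₀ = 3.1416×0.94943×0.85446 + 0.31399×0.51952×0.00000 = 2.548623 + 0.000000 = 2.548623.
Q̄ = (S₀/π) × [bracket] = (912/π) × 2.548623 = 739.9 W/m².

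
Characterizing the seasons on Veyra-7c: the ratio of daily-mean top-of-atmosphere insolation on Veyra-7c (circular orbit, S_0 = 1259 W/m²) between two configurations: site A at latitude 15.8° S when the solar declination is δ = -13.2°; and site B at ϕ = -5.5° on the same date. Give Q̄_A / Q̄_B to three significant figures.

Q̄_A / Q̄_B ≈ 1.03

— Configuration A (ϕ=-15.8°):
cos h₀ = −tan(-15.8°) tan(-13.200°) = -0.0664, h₀ = 1.6372 rad.
Bracket: h₀ sin ϕ sin δ + cos ϕ cos δ sin h₀ = 1.6372×-0.27228×-0.22835 + 0.96222×0.97358×0.99780 = 0.101793 + 0.934737 = 1.036530.
Q̄ = (S_0/π) × [bracket] = (1259/π) × 1.036530 = 415.39 W/m².
— Configuration B (ϕ=-5.5°):
cos h₀ = −tan(-5.5°) tan(-13.200°) = -0.0226, h₀ = 1.5934 rad.
Bracket: h₀ sin ϕ sin δ + cos ϕ cos δ sin h₀ = 1.5934×-0.09585×-0.22835 + 0.99540×0.97358×0.99974 = 0.034875 + 0.968850 = 1.003725.
Q̄ = (S_0/π) × [bracket] = (1259/π) × 1.003725 = 402.24 W/m².
Ratio Q̄_A / Q̄_B = 415.39 / 402.24 = 1.033.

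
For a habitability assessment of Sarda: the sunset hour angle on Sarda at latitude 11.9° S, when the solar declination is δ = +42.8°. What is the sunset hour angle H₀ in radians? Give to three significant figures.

cos H₀ = −tan φ · tan δ = −tan(-11.9°) × tan(+42.800°) = 0.1951, so H₀ = 1.3744 rad = 78.75°.

H₀ = 1.37 rad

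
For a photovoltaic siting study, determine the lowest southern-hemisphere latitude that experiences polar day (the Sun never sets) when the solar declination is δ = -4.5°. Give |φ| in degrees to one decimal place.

Polar day requires cos H₀ = −tan φ tan δ ≤ −1, i.e. tan φ tan δ ≥ 1.
The boundary is |tan φ| · |tan δ| = 1, so |φ| = 90° − |δ| = 90° − 4.5° = 85.5° in the southern hemisphere.

|φ| = 85.5°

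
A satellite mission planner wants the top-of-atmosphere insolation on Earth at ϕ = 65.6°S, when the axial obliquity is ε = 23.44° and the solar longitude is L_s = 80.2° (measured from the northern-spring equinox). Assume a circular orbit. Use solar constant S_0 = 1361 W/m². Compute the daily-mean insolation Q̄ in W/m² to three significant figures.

Solar declination: sin δ = sin ε · sin L_s = sin 23.44° × sin 80.2° = 0.39198, so δ = +23.078°.
cos h₀ = −tan(-65.6°) tan(+23.078°) = 0.9393, h₀ = 0.3502 rad.
Bracket: h₀ sin ϕ sin δ + cos ϕ cos δ sin h₀ = 0.3502×-0.91068×0.39198 + 0.41310×0.91997×0.34311 = -0.125010 + 0.130395 = 0.005385.
Q̄ = (S_0/π) × [bracket] = (1361/π) × 0.005385 = 2.333 W/m².

Q̄ ≈ 2.33 W/m²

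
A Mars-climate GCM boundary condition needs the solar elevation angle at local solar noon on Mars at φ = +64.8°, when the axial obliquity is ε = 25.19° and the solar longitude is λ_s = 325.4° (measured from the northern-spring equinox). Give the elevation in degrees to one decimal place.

Solar declination: sin δ = sin ε · sin λ_s = sin 25.19° × sin 325.4° = -0.24169, so δ = -13.986°.
At local noon the hour angle is zero, so the zenith angle equals |φ − δ| = |+64.8° − (-13.986°)| = 78.786°.
Elevation = 90° − 78.786° = 11.2°.

11.2°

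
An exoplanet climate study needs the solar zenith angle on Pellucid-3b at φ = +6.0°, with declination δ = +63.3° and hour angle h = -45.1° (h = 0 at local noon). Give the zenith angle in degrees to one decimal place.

cos θ_z = sin φ sin δ + cos φ cos δ cos h = 0.093383 + 0.315424 = 0.408807.
θ_z = arccos(0.408807) = 65.9°.

θ_z = 65.9°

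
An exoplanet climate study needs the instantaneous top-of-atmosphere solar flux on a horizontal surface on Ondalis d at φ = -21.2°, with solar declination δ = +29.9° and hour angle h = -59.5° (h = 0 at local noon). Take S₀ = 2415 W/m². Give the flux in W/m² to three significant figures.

cos θ_z = sin φ sin δ + cos φ cos δ cos h = -0.180265 + 0.410207 = 0.229942.
Flux = S₀ · cos θ_z = 2415 × 0.229942 = 555.3 W/m².

555 W/m²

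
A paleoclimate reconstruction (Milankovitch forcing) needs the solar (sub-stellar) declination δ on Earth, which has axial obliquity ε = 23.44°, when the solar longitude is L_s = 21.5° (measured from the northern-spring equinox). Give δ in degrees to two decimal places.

δ = +8.38°

sin δ = sin ε · sin L_s = sin 23.44° × sin 21.5° = 0.145790.
δ = arcsin(0.145790) = +8.38°.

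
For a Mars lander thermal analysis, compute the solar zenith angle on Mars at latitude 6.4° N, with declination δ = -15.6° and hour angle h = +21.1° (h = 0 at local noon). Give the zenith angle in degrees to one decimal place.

cos θ_z = sin ϕ sin δ + cos ϕ cos δ cos h = -0.029976 + 0.892986 = 0.863010.
θ_z = arccos(0.863010) = 30.3°.

θ_z = 30.3°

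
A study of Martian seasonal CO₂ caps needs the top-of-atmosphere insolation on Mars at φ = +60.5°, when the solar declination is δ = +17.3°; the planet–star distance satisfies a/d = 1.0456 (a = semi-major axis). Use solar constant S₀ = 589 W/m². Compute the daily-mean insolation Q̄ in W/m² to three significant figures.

cos H₀ = −tan(+60.5°) tan(+17.300°) = -0.5505, H₀ = 2.1538 rad.
Bracket: H₀ sin φ sin δ + cos φ cos δ sin H₀ = 2.1538×0.87036×0.29737 + 0.49242×0.95476×0.83483 = 0.557444 + 0.392489 = 0.949933.
Inverse-square distance factor (a/d)² = 1.0456² = 1.093279.
Q̄ = (S₀/π) × 1.093279 × [bracket] = (589/π) × 1.093279 × 0.949933 = 194.7 W/m².

Q̄ ≈ 195 W/m²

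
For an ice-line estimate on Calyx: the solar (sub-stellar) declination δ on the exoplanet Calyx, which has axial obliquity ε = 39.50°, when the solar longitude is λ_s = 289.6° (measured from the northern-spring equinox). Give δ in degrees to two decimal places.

sin δ = sin ε · sin λ_s = sin 39.50° × sin 289.6° = -0.599222.
δ = arcsin(-0.599222) = -36.81°.

δ = -36.81°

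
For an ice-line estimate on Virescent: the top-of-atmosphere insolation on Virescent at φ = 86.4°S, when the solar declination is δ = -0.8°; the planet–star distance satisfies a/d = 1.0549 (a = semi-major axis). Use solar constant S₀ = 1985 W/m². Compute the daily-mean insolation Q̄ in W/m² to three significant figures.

cos H₀ = −tan(-86.4°) tan(-0.800°) = -0.2219, H₀ = 1.7946 rad.
Bracket: H₀ sin φ sin δ + cos φ cos δ sin H₀ = 1.7946×-0.99803×-0.01396 + 0.06279×0.99990×0.97506 = 0.025003 + 0.061218 = 0.086221.
Inverse-square distance factor (a/d)² = 1.0549² = 1.112814.
Q̄ = (S₀/π) × 1.112814 × [bracket] = (1985/π) × 1.112814 × 0.086221 = 60.62 W/m².

Q̄ ≈ 60.6 W/m²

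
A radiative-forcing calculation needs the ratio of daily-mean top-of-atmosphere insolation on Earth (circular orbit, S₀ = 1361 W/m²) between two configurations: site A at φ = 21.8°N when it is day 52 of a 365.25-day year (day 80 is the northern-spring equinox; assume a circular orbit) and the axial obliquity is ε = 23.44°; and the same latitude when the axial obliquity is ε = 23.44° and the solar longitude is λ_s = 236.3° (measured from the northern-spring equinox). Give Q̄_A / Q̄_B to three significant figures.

Q̄_A / Q̄_B ≈ 1.17

— Configuration A (φ=+21.8°):
Solar longitude: λ_s = 360° × (52 − 80)/365.25 = -27.598°, i.e. -27.598° + 360° = 332.402°.
sin δ = sin 23.44° × sin 332.402° = -0.18428, so δ = -10.619°.
cos H₀ = −tan(+21.8°) tan(-10.619°) = 0.0750, H₀ = 1.4957 rad.
Bracket: H₀ sin φ sin δ + cos φ cos δ sin H₀ = 1.4957×0.37137×-0.18428 + 0.92849×0.98287×0.99718 = -0.102360 + 0.910011 = 0.807651.
Q̄ = (S₀/π) × [bracket] = (1361/π) × 0.807651 = 349.89 W/m².
— Configuration B (φ=+21.8°):
Solar declination: sin δ = sin ε · sin λ_s = sin 23.44° × sin 236.3° = -0.33094, so δ = -19.326°.
cos H₀ = −tan(+21.8°) tan(-19.326°) = 0.1403, H₀ = 1.4301 rad.
Bracket: H₀ sin φ sin δ + cos φ cos δ sin H₀ = 1.4301×0.37137×-0.33094 + 0.92849×0.94365×0.99011 = -0.175761 + 0.867504 = 0.691743.
Q̄ = (S₀/π) × [bracket] = (1361/π) × 0.691743 = 299.68 W/m².
Ratio Q̄_A / Q̄_B = 349.89 / 299.68 = 1.168.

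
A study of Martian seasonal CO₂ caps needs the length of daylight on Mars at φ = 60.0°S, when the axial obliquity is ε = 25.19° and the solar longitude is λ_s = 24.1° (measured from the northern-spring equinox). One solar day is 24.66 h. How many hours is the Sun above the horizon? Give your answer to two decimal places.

9.89 h

Solar declination: sin δ = sin ε · sin λ_s = sin 25.19° × sin 24.1° = 0.17379, so δ = +10.008°.
cos H₀ = −tan φ · tan δ = −tan(-60.0°) × tan(+10.008°) = 0.3057, so H₀ = 1.2602 rad = 72.20°.
Daylight = 2H₀/(2π) × 24.66 h = (1.2602/π) × 24.66 = 9.89 h.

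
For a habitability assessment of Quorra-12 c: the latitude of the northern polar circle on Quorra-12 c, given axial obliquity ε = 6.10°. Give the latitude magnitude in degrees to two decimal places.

The polar circle is the lowest latitude that experiences at least one full rotation of continuous daylight at the northern-summer solstice; it lies at |φ| = 90° − ε = 90° − 6.10° = 83.90°.

83.90°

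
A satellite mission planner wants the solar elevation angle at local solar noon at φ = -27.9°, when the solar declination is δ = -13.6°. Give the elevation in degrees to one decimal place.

75.7°

At local noon the hour angle is zero, so the zenith angle equals |φ − δ| = |-27.9° − (-13.600°)| = 14.300°.
Elevation = 90° − 14.300° = 75.7°.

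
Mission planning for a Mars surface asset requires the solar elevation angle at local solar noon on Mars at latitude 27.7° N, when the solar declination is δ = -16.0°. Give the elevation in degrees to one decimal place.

At local noon the hour angle is zero, so the zenith angle equals |φ − δ| = |+27.7° − (-16.000°)| = 43.700°.
Elevation = 90° − 43.700° = 46.3°.

46.3°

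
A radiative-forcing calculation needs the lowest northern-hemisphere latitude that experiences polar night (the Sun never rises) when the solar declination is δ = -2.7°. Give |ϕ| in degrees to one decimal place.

Polar night requires cos h₀ = −tan ϕ tan δ ≥ 1, i.e. tan ϕ tan δ ≤ −1.
The boundary is |tan ϕ| · |tan δ| = 1, so |ϕ| = 90° − |δ| = 90° − 2.7° = 87.3° in the northern hemisphere.

|ϕ| = 87.3°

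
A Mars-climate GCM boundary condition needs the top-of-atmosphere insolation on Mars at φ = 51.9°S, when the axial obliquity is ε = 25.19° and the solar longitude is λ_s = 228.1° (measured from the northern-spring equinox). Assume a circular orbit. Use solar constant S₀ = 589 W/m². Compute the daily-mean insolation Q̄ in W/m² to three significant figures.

Solar declination: sin δ = sin ε · sin λ_s = sin 25.19° × sin 228.1° = -0.31679, so δ = -18.469°.
cos H₀ = −tan(-51.9°) tan(-18.469°) = -0.4260, H₀ = 2.0108 rad.
Bracket: H₀ sin φ sin δ + cos φ cos δ sin H₀ = 2.0108×-0.78694×-0.31679 + 0.61704×0.94849×0.90474 = 0.501282 + 0.529505 = 1.030787.
Q̄ = (S₀/π) × [bracket] = (589/π) × 1.030787 = 193.3 W/m².

Q̄ ≈ 193 W/m²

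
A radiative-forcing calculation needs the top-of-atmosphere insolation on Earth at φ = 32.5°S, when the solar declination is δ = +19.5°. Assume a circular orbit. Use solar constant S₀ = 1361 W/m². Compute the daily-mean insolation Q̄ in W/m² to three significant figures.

Q̄ ≈ 231 W/m²

cos H₀ = −tan(-32.5°) tan(+19.500°) = 0.2256, H₀ = 1.3432 rad.
Bracket: H₀ sin φ sin δ + cos φ cos δ sin H₀ = 1.3432×-0.53730×0.33381 + 0.84339×0.94264×0.97422 = -0.240911 + 0.774518 = 0.533607.
Q̄ = (S₀/π) × [bracket] = (1361/π) × 0.533607 = 231.2 W/m².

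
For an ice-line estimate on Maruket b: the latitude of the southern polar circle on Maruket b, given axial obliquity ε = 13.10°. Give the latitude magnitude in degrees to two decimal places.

76.90°

The polar circle is the lowest latitude that experiences at least one full rotation of continuous darkness at the northern-summer solstice; it lies at |φ| = 90° − ε = 90° − 13.10° = 76.90°.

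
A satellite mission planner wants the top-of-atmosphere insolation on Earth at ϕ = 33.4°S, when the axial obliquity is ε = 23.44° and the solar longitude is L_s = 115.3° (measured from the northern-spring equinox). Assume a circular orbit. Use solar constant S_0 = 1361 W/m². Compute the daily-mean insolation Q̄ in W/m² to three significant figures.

Q̄ ≈ 214 W/m²

Solar declination: sin δ = sin ε · sin L_s = sin 23.44° × sin 115.3° = 0.35963, so δ = +21.078°.
cos h₀ = −tan(-33.4°) tan(+21.078°) = 0.2541, h₀ = 1.3138 rad.
Bracket: h₀ sin ϕ sin δ + cos ϕ cos δ sin h₀ = 1.3138×-0.55048×0.35963 + 0.83485×0.93309×0.96717 = -0.260092 + 0.753416 = 0.493324.
Q̄ = (S_0/π) × [bracket] = (1361/π) × 0.493324 = 213.7 W/m².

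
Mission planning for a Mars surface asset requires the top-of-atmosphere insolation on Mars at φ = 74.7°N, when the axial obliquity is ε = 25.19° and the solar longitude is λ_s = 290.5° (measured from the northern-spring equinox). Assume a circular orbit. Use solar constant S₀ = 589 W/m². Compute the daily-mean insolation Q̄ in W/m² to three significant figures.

Q̄ ≈ 0.00 W/m²

Solar declination: sin δ = sin ε · sin λ_s = sin 25.19° × sin 290.5° = -0.39867, so δ = -23.495°.
cos H₀ = −tan(+74.7°) tan(-23.495°) = 1.5890 ≥ 1 ⇒ polar night, H₀ = 0 and Q̄ = 0.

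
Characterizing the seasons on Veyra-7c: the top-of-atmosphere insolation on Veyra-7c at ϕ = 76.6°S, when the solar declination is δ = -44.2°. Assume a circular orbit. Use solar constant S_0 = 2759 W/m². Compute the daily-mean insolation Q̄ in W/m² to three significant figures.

cos h₀ = −tan(-76.6°) tan(-44.200°) = -4.0819 ≤ −1 ⇒ polar day, h₀ = π.
Bracket: h₀ sin ϕ sin δ + cos ϕ cos δ sin h₀ = 3.1416×-0.97278×-0.69717 + 0.23175×0.71691×0.00000 = 2.130611 + 0.000000 = 2.130611.
Q̄ = (S_0/π) × [bracket] = (2759/π) × 2.130611 = 1871 W/m².

Q̄ ≈ 1.87e+03 W/m²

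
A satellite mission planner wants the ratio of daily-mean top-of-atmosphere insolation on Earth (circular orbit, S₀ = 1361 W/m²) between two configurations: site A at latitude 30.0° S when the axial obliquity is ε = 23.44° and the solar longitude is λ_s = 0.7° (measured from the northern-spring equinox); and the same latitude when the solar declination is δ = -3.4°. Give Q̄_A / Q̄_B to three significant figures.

Q̄_A / Q̄_B ≈ 0.946

— Configuration A (φ=-30.0°):
Solar declination: sin δ = sin ε · sin λ_s = sin 23.44° × sin 0.7° = 0.00486, so δ = +0.278°.
cos H₀ = −tan(-30.0°) tan(+0.278°) = 0.0028, H₀ = 1.5680 rad.
Bracket: H₀ sin φ sin δ + cos φ cos δ sin H₀ = 1.5680×-0.50000×0.00486 + 0.86603×0.99999×1.00000 = -0.003810 + 0.866021 = 0.862211.
Q̄ = (S₀/π) × [bracket] = (1361/π) × 0.862211 = 373.53 W/m².
— Configuration B (φ=-30.0°):
cos H₀ = −tan(-30.0°) tan(-3.400°) = -0.0343, H₀ = 1.6051 rad.
Bracket: H₀ sin φ sin δ + cos φ cos δ sin H₀ = 1.6051×-0.50000×-0.05931 + 0.86603×0.99824×0.99941 = 0.047599 + 0.863996 = 0.911595.
Q̄ = (S₀/π) × [bracket] = (1361/π) × 0.911595 = 394.92 W/m².
Ratio Q̄_A / Q̄_B = 373.53 / 394.92 = 0.9458.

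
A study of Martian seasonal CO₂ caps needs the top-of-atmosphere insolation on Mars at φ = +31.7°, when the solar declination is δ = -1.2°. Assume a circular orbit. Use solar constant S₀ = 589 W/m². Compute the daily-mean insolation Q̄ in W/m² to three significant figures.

cos H₀ = −tan(+31.7°) tan(-1.200°) = 0.0129, H₀ = 1.5579 rad.
Bracket: H₀ sin φ sin δ + cos φ cos δ sin H₀ = 1.5579×0.52547×-0.02094 + 0.85081×0.99978×0.99992 = -0.017142 + 0.850555 = 0.833413.
Q̄ = (S₀/π) × [bracket] = (589/π) × 0.833413 = 156.3 W/m².

Q̄ ≈ 156 W/m²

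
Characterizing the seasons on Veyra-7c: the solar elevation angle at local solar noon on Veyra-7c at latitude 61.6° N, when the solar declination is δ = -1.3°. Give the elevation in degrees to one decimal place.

At local noon the hour angle is zero, so the zenith angle equals |ϕ − δ| = |+61.6° − (-1.300°)| = 62.900°.
Elevation = 90° − 62.900° = 27.1°.

27.1°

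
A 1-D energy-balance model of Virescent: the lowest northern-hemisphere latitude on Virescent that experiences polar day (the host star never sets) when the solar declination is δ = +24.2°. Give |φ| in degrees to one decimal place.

Polar day requires cos H₀ = −tan φ tan δ ≤ −1, i.e. tan φ tan δ ≥ 1.
The boundary is |tan φ| · |tan δ| = 1, so |φ| = 90° − |δ| = 90° − 24.2° = 65.8° in the northern hemisphere.

|φ| = 65.8°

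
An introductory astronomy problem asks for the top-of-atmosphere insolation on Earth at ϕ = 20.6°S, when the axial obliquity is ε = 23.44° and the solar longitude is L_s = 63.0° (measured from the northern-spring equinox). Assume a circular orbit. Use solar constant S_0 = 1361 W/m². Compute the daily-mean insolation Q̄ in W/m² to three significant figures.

Q̄ ≈ 298 W/m²

Solar declination: sin δ = sin ε · sin L_s = sin 23.44° × sin 63.0° = 0.35443, so δ = +20.759°.
cos h₀ = −tan(-20.6°) tan(+20.759°) = 0.1425, h₀ = 1.4278 rad.
Bracket: h₀ sin ϕ sin δ + cos ϕ cos δ sin h₀ = 1.4278×-0.35184×0.35443 + 0.93606×0.93508×0.98980 = -0.178050 + 0.866363 = 0.688313.
Q̄ = (S_0/π) × [bracket] = (1361/π) × 0.688313 = 298.2 W/m².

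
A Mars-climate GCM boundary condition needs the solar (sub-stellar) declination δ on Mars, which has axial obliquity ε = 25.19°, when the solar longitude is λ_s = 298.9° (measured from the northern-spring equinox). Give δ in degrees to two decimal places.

sin δ = sin ε · sin λ_s = sin 25.19° × sin 298.9° = -0.372616.
δ = arcsin(-0.372616) = -21.88°.

δ = -21.88°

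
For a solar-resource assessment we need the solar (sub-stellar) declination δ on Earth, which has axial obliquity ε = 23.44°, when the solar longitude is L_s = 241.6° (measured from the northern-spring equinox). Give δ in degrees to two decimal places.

δ = -20.48°

sin δ = sin ε · sin L_s = sin 23.44° × sin 241.6° = -0.349914.
δ = arcsin(-0.349914) = -20.48°.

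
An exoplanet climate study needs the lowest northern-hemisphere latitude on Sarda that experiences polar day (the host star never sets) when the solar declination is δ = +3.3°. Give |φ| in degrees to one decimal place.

Polar day requires cos H₀ = −tan φ tan δ ≤ −1, i.e. tan φ tan δ ≥ 1.
The boundary is |tan φ| · |tan δ| = 1, so |φ| = 90° − |δ| = 90° − 3.3° = 86.7° in the northern hemisphere.

|φ| = 86.7°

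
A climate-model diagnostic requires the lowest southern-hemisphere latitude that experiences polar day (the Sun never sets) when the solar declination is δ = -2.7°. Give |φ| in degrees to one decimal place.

|φ| = 87.3°

Polar day requires cos H₀ = −tan φ tan δ ≤ −1, i.e. tan φ tan δ ≥ 1.
The boundary is |tan φ| · |tan δ| = 1, so |φ| = 90° − |δ| = 90° − 2.7° = 87.3° in the southern hemisphere.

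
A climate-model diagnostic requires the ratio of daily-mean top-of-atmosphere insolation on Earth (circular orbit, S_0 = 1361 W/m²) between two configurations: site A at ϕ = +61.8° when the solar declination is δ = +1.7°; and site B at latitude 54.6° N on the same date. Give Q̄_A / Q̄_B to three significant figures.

— Configuration A (ϕ=+61.8°):
cos h₀ = −tan(+61.8°) tan(+1.700°) = -0.0554, h₀ = 1.6262 rad.
Bracket: h₀ sin ϕ sin δ + cos ϕ cos δ sin h₀ = 1.6262×0.88130×0.02967 + 0.47255×0.99956×0.99847 = 0.042522 + 0.471619 = 0.514141.
Q̄ = (S_0/π) × [bracket] = (1361/π) × 0.514141 = 222.74 W/m².
— Configuration B (ϕ=+54.6°):
cos h₀ = −tan(+54.6°) tan(+1.700°) = -0.0418, h₀ = 1.6126 rad.
Bracket: h₀ sin ϕ sin δ + cos ϕ cos δ sin h₀ = 1.6126×0.81513×0.02967 + 0.57928×0.99956×0.99913 = 0.039001 + 0.578521 = 0.617522.
Q̄ = (S_0/π) × [bracket] = (1361/π) × 0.617522 = 267.52 W/m².
Ratio Q̄_A / Q̄_B = 222.74 / 267.52 = 0.8326.

Q̄_A / Q̄_B ≈ 0.833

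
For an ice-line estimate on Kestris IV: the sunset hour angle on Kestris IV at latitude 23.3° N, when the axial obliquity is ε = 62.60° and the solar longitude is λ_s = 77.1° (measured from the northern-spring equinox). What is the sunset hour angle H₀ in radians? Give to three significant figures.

H₀ = 2.41 rad

Solar declination: sin δ = sin ε · sin λ_s = sin 62.60° × sin 77.1° = 0.86541, so δ = +59.929°.
cos H₀ = −tan φ · tan δ = −tan(+23.3°) × tan(+59.929°) = -0.7438, so H₀ = 2.4096 rad = 138.06°.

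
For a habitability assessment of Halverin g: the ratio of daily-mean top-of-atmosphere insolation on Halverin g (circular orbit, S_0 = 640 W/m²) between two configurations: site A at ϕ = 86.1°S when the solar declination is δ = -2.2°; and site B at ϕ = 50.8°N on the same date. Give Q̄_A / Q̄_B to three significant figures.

— Configuration A (ϕ=-86.1°):
cos h₀ = −tan(-86.1°) tan(-2.200°) = -0.5635, h₀ = 2.1694 rad.
Bracket: h₀ sin ϕ sin δ + cos ϕ cos δ sin h₀ = 2.1694×-0.99768×-0.03839 + 0.06802×0.99926×0.82611 = 0.083090 + 0.056150 = 0.139240.
Q̄ = (S_0/π) × [bracket] = (640/π) × 0.139240 = 28.366 W/m².
— Configuration B (ϕ=+50.8°):
cos h₀ = −tan(+50.8°) tan(-2.200°) = 0.0471, h₀ = 1.5237 rad.
Bracket: h₀ sin ϕ sin δ + cos ϕ cos δ sin h₀ = 1.5237×0.77494×-0.03839 + 0.63203×0.99926×0.99889 = -0.045330 + 0.630861 = 0.585531.
Q̄ = (S_0/π) × [bracket] = (640/π) × 0.585531 = 119.28 W/m².
Ratio Q̄_A / Q̄_B = 28.366 / 119.28 = 0.2378.

Q̄_A / Q̄_B ≈ 0.238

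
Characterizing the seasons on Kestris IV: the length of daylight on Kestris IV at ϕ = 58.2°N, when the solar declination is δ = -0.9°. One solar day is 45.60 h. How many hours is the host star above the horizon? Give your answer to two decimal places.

22.43 h

cos h₀ = −tan ϕ · tan δ = −tan(+58.2°) × tan(-0.900°) = 0.0253, so h₀ = 1.5455 rad = 88.55°.
Daylight = 2h₀/(2π) × 45.60 h = (1.5455/π) × 45.60 = 22.43 h.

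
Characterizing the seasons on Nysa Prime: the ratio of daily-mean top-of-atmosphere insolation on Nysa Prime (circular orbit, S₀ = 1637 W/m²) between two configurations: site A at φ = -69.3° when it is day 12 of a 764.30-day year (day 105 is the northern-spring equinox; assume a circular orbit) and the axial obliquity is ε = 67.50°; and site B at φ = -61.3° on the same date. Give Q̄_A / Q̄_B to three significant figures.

— Configuration A (φ=-69.3°):
Solar longitude: λ_s = 360° × (12 − 105)/764.30 = -43.805°, i.e. -43.805° + 360° = 316.195°.
sin δ = sin 67.50° × sin 316.195° = -0.63951, so δ = -39.755°.
cos H₀ = −tan(-69.3°) tan(-39.755°) = -2.2014 ≤ −1 ⇒ polar day, H₀ = π.
Bracket: H₀ sin φ sin δ + cos φ cos δ sin H₀ = 3.1416×-0.93544×-0.63951 + 0.35347×0.76878×0.00000 = 1.879378 + 0.000000 = 1.879378.
Q̄ = (S₀/π) × [bracket] = (1637/π) × 1.879378 = 979.29 W/m².
— Configuration B (φ=-61.3°):
cos H₀ = −tan(-61.3°) tan(-39.755°) = -1.5194 ≤ −1 ⇒ polar day, H₀ = π.
Bracket: H₀ sin φ sin δ + cos φ cos δ sin H₀ = 3.1416×-0.87715×-0.63951 + 0.48022×0.76878×0.00000 = 1.762269 + 0.000000 = 1.762269.
Q̄ = (S₀/π) × [bracket] = (1637/π) × 1.762269 = 918.27 W/m².
Ratio Q̄_A / Q̄_B = 979.29 / 918.27 = 1.066.

Q̄_A / Q̄_B ≈ 1.07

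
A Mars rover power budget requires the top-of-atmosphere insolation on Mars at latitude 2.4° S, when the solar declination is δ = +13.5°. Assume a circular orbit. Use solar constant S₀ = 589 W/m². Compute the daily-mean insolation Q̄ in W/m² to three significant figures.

cos H₀ = −tan(-2.4°) tan(+13.500°) = 0.0101, H₀ = 1.5607 rad.
Bracket: H₀ sin φ sin δ + cos φ cos δ sin H₀ = 1.5607×-0.04188×0.23345 + 0.99912×0.97237×0.99995 = -0.015259 + 0.971466 = 0.956207.
Q̄ = (S₀/π) × [bracket] = (589/π) × 0.956207 = 179.3 W/m².

Q̄ ≈ 179 W/m²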